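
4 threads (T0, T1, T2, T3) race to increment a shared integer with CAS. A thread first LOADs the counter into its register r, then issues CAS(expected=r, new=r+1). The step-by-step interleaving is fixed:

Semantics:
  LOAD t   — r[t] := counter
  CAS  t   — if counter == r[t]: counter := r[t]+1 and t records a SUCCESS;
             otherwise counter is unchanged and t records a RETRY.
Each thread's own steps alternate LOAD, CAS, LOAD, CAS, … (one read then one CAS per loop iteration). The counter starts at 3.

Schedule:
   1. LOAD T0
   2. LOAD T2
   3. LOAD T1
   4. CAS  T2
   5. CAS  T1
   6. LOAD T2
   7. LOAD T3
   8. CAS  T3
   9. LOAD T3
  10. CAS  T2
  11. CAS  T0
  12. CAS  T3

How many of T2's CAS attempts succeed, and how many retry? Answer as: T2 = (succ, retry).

T2 = (1, 1)

1. LOAD T0 → mem=3 r[T0]=3 [LOAD]
2. LOAD T2 → mem=3 r[T2]=3 [LOAD]
3. LOAD T1 → mem=3 r[T1]=3 [LOAD]
4. CAS T2 → mem=4 r[T2]=3 [OK]
5. CAS T1 → mem=4 r[T1]=3 [RETRY]
6. LOAD T2 → mem=4 r[T2]=4 [LOAD]
7. LOAD T3 → mem=4 r[T3]=4 [LOAD]
8. CAS T3 → mem=5 r[T3]=4 [OK]
9. LOAD T3 → mem=5 r[T3]=5 [LOAD]
10. CAS T2 → mem=5 r[T2]=4 [RETRY]
11. CAS T0 → mem=5 r[T0]=3 [RETRY]
12. CAS T3 → mem=6 r[T3]=5 [OK]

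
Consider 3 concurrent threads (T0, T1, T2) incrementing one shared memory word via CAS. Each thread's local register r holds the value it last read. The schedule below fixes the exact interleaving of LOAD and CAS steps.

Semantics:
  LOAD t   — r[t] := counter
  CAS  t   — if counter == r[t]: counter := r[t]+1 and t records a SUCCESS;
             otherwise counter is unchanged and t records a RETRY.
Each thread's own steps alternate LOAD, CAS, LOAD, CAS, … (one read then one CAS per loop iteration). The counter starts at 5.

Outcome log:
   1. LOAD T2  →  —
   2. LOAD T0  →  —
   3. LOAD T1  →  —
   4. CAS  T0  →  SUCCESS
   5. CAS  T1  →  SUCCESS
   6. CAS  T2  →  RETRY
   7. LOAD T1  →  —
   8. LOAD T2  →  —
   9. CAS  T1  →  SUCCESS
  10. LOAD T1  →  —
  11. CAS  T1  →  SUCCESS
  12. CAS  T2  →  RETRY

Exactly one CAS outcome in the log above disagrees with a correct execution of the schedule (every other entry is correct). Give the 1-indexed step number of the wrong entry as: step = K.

step = 5

Reference trace:
   1) LOAD T2:  M=5  r_T2=5
   2) LOAD T0:  M=5  r_T0=5
   3) LOAD T1:  M=5  r_T1=5
   4) CAS  T0:  M=6  r_T0=5 ✓
   5) CAS  T1:  M=6  r_T1=5 ✗
   6) CAS  T2:  M=6  r_T2=5 ✗
   7) LOAD T1:  M=6  r_T1=6
   8) LOAD T2:  M=6  r_T2=6
   9) CAS  T1:  M=7  r_T1=6 ✓
  10) LOAD T1:  M=7  r_T1=7
  11) CAS  T1:  M=8  r_T1=7 ✓
  12) CAS  T2:  M=8  r_T2=6 ✗
Flip is step 5.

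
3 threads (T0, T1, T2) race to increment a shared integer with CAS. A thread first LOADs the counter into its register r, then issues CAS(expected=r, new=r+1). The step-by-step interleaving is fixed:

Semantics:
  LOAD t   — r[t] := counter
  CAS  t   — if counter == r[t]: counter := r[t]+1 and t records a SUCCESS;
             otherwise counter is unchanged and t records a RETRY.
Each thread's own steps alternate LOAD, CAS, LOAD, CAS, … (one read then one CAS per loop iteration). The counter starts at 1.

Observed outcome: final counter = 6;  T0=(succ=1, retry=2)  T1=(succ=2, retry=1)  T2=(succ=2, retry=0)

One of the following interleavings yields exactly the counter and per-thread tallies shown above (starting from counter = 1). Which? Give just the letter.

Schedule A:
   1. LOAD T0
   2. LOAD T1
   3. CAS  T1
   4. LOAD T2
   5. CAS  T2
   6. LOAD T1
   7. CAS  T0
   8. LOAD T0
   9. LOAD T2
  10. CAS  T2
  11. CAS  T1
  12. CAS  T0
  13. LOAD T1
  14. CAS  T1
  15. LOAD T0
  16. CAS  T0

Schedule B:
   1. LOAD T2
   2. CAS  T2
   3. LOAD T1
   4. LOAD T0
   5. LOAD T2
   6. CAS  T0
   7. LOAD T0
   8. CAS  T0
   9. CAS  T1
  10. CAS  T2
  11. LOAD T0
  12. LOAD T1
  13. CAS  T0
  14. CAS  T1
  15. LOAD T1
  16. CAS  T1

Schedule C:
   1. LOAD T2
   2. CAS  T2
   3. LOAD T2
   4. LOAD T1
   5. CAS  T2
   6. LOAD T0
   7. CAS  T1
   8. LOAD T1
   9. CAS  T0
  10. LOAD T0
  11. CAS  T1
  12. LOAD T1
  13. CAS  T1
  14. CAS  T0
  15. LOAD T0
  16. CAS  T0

A

Simulating candidate A:
1. LOAD T0 → mem=1 r[T0]=1 [LOAD]
2. LOAD T1 → mem=1 r[T1]=1 [LOAD]
3. CAS T1 → mem=2 r[T1]=1 [OK]
4. LOAD T2 → mem=2 r[T2]=2 [LOAD]
5. CAS T2 → mem=3 r[T2]=2 [OK]
6. LOAD T1 → mem=3 r[T1]=3 [LOAD]
7. CAS T0 → mem=3 r[T0]=1 [RETRY]
8. LOAD T0 → mem=3 r[T0]=3 [LOAD]
9. LOAD T2 → mem=3 r[T2]=3 [LOAD]
10. CAS T2 → mem=4 r[T2]=3 [OK]
11. CAS T1 → mem=4 r[T1]=3 [RETRY]
12. CAS T0 → mem=4 r[T0]=3 [RETRY]
13. LOAD T1 → mem=4 r[T1]=4 [LOAD]
14. CAS T1 → mem=5 r[T1]=4 [OK]
15. LOAD T0 → mem=5 r[T0]=5 [LOAD]
16. CAS T0 → mem=6 r[T0]=5 [OK]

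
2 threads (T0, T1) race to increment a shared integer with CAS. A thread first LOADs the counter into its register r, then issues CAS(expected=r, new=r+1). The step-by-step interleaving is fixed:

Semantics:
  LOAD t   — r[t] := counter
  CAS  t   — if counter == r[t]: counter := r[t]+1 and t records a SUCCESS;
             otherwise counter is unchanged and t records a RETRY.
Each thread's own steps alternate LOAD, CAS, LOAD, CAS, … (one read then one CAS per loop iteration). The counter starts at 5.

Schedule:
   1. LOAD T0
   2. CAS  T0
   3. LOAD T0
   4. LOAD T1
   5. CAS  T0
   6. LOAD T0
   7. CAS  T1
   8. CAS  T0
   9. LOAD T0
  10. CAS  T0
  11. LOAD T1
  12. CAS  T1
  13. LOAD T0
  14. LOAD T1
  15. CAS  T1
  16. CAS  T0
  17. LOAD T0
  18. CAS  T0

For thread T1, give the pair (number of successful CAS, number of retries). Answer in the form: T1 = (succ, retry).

T1 = (2, 1)

[1] T0.load  rd  (counter 5, T0.r 5)
[2] T0.cas  hit  (counter 6, T0.r 5)
[3] T0.load  rd  (counter 6, T0.r 6)
[4] T1.load  rd  (counter 6, T1.r 6)
[5] T0.cas  hit  (counter 7, T0.r 6)
[6] T0.load  rd  (counter 7, T0.r 7)
[7] T1.cas  miss  (counter 7, T1.r 6)
[8] T0.cas  hit  (counter 8, T0.r 7)
[9] T0.load  rd  (counter 8, T0.r 8)
[10] T0.cas  hit  (counter 9, T0.r 8)
[11] T1.load  rd  (counter 9, T1.r 9)
[12] T1.cas  hit  (counter 10, T1.r 9)
[13] T0.load  rd  (counter 10, T0.r 10)
[14] T1.load  rd  (counter 10, T1.r 10)
[15] T1.cas  hit  (counter 11, T1.r 10)
[16] T0.cas  miss  (counter 11, T0.r 10)
[17] T0.load  rd  (counter 11, T0.r 11)
[18] T0.cas  hit  (counter 12, T0.r 11)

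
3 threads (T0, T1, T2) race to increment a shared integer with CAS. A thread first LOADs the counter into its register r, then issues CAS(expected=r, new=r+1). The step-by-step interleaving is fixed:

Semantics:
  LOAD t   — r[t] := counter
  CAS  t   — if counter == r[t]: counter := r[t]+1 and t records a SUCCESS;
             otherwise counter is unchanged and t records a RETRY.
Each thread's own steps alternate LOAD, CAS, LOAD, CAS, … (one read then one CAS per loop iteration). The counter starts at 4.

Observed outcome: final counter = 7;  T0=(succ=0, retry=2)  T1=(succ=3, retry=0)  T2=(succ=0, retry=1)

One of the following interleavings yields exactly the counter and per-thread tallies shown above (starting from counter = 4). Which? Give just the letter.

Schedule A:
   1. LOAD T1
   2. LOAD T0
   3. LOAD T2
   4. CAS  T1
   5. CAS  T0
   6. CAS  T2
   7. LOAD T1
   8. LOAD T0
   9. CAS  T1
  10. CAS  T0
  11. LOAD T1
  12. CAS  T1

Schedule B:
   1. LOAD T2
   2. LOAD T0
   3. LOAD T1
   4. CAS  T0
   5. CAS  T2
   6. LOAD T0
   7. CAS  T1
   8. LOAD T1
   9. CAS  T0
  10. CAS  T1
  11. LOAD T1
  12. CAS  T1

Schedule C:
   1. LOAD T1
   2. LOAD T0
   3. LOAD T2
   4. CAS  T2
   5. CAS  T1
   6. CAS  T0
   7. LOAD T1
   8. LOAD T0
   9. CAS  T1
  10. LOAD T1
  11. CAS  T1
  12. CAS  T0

A

Tracing schedule A:
[1] T1.load  rd  (counter 4, T1.r 4)
[2] T0.load  rd  (counter 4, T0.r 4)
[3] T2.load  rd  (counter 4, T2.r 4)
[4] T1.cas  hit  (counter 5, T1.r 4)
[5] T0.cas  miss  (counter 5, T0.r 4)
[6] T2.cas  miss  (counter 5, T2.r 4)
[7] T1.load  rd  (counter 5, T1.r 5)
[8] T0.load  rd  (counter 5, T0.r 5)
[9] T1.cas  hit  (counter 6, T1.r 5)
[10] T0.cas  miss  (counter 6, T0.r 5)
[11] T1.load  rd  (counter 6, T1.r 6)
[12] T1.cas  hit  (counter 7, T1.r 6)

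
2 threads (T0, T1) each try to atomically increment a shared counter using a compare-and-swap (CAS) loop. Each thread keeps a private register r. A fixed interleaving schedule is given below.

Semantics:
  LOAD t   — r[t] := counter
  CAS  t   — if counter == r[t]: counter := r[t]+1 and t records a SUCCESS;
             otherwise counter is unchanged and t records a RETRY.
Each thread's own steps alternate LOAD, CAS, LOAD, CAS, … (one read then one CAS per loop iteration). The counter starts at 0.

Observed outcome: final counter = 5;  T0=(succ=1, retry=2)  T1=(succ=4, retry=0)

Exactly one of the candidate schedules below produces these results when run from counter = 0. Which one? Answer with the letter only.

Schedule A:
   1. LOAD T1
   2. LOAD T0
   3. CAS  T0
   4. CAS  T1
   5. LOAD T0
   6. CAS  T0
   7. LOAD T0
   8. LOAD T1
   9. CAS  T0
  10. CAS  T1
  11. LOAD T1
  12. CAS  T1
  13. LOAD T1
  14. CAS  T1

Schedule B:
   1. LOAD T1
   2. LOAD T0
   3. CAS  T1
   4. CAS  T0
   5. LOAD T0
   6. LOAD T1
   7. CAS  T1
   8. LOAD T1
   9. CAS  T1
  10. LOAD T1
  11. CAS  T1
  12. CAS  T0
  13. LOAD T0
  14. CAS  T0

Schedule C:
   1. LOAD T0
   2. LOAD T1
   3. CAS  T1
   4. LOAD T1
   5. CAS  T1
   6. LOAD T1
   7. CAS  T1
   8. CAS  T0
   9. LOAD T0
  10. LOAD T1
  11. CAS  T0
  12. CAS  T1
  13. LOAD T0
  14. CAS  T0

B

Run B:
step 1: T1 LOAD ⇒ load; ctr=0 reg=0
step 2: T0 LOAD ⇒ load; ctr=0 reg=0
step 3: T1 CAS ⇒ ok; ctr=1 reg=0
step 4: T0 CAS ⇒ retry; ctr=1 reg=0
step 5: T0 LOAD ⇒ load; ctr=1 reg=1
step 6: T1 LOAD ⇒ load; ctr=1 reg=1
step 7: T1 CAS ⇒ ok; ctr=2 reg=1
step 8: T1 LOAD ⇒ load; ctr=2 reg=2
step 9: T1 CAS ⇒ ok; ctr=3 reg=2
step 10: T1 LOAD ⇒ load; ctr=3 reg=3
step 11: T1 CAS ⇒ ok; ctr=4 reg=3
step 12: T0 CAS ⇒ retry; ctr=4 reg=1
step 13: T0 LOAD ⇒ load; ctr=4 reg=4
step 14: T0 CAS ⇒ ok; ctr=5 reg=4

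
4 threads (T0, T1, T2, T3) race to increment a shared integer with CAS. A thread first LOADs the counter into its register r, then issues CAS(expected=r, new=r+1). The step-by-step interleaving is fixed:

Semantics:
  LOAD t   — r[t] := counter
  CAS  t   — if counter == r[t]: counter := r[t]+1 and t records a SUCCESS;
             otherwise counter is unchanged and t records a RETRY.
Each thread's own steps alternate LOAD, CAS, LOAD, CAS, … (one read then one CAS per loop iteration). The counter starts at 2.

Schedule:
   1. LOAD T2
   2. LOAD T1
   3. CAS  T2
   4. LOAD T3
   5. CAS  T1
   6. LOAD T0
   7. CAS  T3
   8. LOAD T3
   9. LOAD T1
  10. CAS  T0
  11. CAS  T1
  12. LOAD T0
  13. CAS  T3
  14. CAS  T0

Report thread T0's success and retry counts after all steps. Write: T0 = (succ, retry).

1. LOAD T2 → mem=2 r[T2]=2 [LOAD]
2. LOAD T1 → mem=2 r[T1]=2 [LOAD]
3. CAS T2 → mem=3 r[T2]=2 [OK]
4. LOAD T3 → mem=3 r[T3]=3 [LOAD]
5. CAS T1 → mem=3 r[T1]=2 [RETRY]
6. LOAD T0 → mem=3 r[T0]=3 [LOAD]
7. CAS T3 → mem=4 r[T3]=3 [OK]
8. LOAD T3 → mem=4 r[T3]=4 [LOAD]
9. LOAD T1 → mem=4 r[T1]=4 [LOAD]
10. CAS T0 → mem=4 r[T0]=3 [RETRY]
11. CAS T1 → mem=5 r[T1]=4 [OK]
12. LOAD T0 → mem=5 r[T0]=5 [LOAD]
13. CAS T3 → mem=5 r[T3]=4 [RETRY]
14. CAS T0 → mem=6 r[T0]=5 [OK]

T0 = (1, 1)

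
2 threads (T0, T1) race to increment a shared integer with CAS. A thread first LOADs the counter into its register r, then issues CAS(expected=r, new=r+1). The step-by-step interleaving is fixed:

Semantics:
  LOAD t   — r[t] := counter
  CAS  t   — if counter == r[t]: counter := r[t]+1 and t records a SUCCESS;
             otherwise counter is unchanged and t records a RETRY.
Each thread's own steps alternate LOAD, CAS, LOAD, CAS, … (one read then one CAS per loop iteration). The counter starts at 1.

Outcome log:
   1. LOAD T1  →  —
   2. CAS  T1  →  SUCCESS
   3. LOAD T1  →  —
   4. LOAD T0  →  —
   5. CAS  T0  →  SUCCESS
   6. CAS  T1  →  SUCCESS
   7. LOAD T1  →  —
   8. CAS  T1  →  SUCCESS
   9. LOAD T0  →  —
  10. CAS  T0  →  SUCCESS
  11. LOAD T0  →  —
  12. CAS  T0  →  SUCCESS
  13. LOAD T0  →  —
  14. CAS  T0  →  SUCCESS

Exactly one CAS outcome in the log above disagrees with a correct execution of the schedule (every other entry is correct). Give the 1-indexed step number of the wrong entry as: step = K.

Correct run:
1. LOAD T1 → mem=1 r[T1]=1 [LOAD]
2. CAS T1 → mem=2 r[T1]=1 [OK]
3. LOAD T1 → mem=2 r[T1]=2 [LOAD]
4. LOAD T0 → mem=2 r[T0]=2 [LOAD]
5. CAS T0 → mem=3 r[T0]=2 [OK]
6. CAS T1 → mem=3 r[T1]=2 [RETRY]
7. LOAD T1 → mem=3 r[T1]=3 [LOAD]
8. CAS T1 → mem=4 r[T1]=3 [OK]
9. LOAD T0 → mem=4 r[T0]=4 [LOAD]
10. CAS T0 → mem=5 r[T0]=4 [OK]
11. LOAD T0 → mem=5 r[T0]=5 [LOAD]
12. CAS T0 → mem=6 r[T0]=5 [OK]
13. LOAD T0 → mem=6 r[T0]=6 [LOAD]
14. CAS T0 → mem=7 r[T0]=6 [OK]
Mismatch at 6.

step = 6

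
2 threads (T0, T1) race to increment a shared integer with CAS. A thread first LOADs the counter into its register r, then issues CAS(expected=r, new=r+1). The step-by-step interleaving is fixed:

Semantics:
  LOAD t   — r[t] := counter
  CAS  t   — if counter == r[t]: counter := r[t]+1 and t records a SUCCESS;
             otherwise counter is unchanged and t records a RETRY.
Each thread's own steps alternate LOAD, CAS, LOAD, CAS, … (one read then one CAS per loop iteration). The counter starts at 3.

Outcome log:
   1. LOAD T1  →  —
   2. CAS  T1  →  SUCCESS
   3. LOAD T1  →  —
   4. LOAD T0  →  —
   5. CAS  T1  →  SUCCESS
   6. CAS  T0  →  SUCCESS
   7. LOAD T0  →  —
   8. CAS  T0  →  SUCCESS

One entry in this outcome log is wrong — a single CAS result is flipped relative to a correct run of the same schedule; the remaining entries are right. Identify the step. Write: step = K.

Correct run:
T1 LOAD — after: cnt=3, r=3 — load
T1 CAS — after: cnt=4, r=3 — ok
T1 LOAD — after: cnt=4, r=4 — load
T0 LOAD — after: cnt=4, r=4 — load
T1 CAS — after: cnt=5, r=4 — ok
T0 CAS — after: cnt=5, r=4 — retry
T0 LOAD — after: cnt=5, r=5 — load
T0 CAS — after: cnt=6, r=5 — ok
Log disagrees first at step 6.

step = 6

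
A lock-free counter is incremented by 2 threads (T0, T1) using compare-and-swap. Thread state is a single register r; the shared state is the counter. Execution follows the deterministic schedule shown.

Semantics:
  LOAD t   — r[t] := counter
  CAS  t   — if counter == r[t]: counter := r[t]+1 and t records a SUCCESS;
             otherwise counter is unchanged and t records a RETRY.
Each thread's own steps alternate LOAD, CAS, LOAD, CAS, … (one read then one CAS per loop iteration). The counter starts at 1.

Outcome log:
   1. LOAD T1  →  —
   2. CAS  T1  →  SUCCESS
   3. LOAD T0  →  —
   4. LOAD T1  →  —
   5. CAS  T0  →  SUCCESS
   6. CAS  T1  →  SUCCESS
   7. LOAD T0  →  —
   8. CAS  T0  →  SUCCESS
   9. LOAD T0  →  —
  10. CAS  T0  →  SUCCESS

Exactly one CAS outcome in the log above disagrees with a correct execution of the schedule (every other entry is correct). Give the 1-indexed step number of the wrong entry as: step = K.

Correct run:
   1) LOAD T1:  M=1  r_T1=1
   2) CAS  T1:  M=2  r_T1=1 ✓
   3) LOAD T0:  M=2  r_T0=2
   4) LOAD T1:  M=2  r_T1=2
   5) CAS  T0:  M=3  r_T0=2 ✓
   6) CAS  T1:  M=3  r_T1=2 ✗
   7) LOAD T0:  M=3  r_T0=3
   8) CAS  T0:  M=4  r_T0=3 ✓
   9) LOAD T0:  M=4  r_T0=4
  10) CAS  T0:  M=5  r_T0=4 ✓
Flip is step 6.

step = 6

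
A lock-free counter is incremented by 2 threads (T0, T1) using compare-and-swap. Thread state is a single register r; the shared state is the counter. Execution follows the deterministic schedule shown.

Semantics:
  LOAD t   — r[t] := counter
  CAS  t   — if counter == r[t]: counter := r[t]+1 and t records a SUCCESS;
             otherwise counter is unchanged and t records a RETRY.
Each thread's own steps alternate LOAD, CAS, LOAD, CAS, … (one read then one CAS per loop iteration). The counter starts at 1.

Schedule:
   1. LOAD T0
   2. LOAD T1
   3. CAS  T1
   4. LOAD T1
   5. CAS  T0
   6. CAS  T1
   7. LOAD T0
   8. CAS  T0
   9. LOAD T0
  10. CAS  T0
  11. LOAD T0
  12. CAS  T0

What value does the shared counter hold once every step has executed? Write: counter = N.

counter = 6

1. LOAD T0 → mem=1 r[T0]=1 [LOAD]
2. LOAD T1 → mem=1 r[T1]=1 [LOAD]
3. CAS T1 → mem=2 r[T1]=1 [OK]
4. LOAD T1 → mem=2 r[T1]=2 [LOAD]
5. CAS T0 → mem=2 r[T0]=1 [RETRY]
6. CAS T1 → mem=3 r[T1]=2 [OK]
7. LOAD T0 → mem=3 r[T0]=3 [LOAD]
8. CAS T0 → mem=4 r[T0]=3 [OK]
9. LOAD T0 → mem=4 r[T0]=4 [LOAD]
10. CAS T0 → mem=5 r[T0]=4 [OK]
11. LOAD T0 → mem=5 r[T0]=5 [LOAD]
12. CAS T0 → mem=6 r[T0]=5 [OK]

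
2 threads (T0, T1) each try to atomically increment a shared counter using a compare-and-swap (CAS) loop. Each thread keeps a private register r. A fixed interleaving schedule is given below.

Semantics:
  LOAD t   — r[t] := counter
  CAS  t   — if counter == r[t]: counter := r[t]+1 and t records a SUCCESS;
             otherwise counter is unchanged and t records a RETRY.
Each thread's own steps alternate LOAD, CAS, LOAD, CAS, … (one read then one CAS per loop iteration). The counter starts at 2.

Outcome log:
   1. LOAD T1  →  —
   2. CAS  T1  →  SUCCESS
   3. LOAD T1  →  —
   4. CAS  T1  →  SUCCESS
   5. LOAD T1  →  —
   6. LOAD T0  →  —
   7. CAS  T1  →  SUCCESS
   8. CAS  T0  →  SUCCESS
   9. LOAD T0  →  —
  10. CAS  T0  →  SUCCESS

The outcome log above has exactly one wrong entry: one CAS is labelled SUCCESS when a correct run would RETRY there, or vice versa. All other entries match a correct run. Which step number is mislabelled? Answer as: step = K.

step = 8

Re-executing:
1. LOAD T1 → mem=2 r[T1]=2 [LOAD]
2. CAS T1 → mem=3 r[T1]=2 [OK]
3. LOAD T1 → mem=3 r[T1]=3 [LOAD]
4. CAS T1 → mem=4 r[T1]=3 [OK]
5. LOAD T1 → mem=4 r[T1]=4 [LOAD]
6. LOAD T0 → mem=4 r[T0]=4 [LOAD]
7. CAS T1 → mem=5 r[T1]=4 [OK]
8. CAS T0 → mem=5 r[T0]=4 [RETRY]
9. LOAD T0 → mem=5 r[T0]=5 [LOAD]
10. CAS T0 → mem=6 r[T0]=5 [OK]
Mismatch at 8.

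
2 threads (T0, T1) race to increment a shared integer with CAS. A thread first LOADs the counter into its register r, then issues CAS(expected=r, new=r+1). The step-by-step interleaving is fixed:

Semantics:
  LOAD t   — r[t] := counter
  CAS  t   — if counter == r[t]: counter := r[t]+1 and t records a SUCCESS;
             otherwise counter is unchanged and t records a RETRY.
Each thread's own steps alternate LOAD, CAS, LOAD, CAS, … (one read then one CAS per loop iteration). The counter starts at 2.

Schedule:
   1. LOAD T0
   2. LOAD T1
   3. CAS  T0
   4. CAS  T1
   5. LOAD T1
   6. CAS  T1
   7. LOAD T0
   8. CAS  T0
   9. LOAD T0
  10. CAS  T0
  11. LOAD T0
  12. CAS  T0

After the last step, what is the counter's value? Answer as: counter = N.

counter = 7

T0 LOAD — after: cnt=2, r=2 — load
T1 LOAD — after: cnt=2, r=2 — load
T0 CAS — after: cnt=3, r=2 — ok
T1 CAS — after: cnt=3, r=2 — retry
T1 LOAD — after: cnt=3, r=3 — load
T1 CAS — after: cnt=4, r=3 — ok
T0 LOAD — after: cnt=4, r=4 — load
T0 CAS — after: cnt=5, r=4 — ok
T0 LOAD — after: cnt=5, r=5 — load
T0 CAS — after: cnt=6, r=5 — ok
T0 LOAD — after: cnt=6, r=6 — load
T0 CAS — after: cnt=7, r=6 — ok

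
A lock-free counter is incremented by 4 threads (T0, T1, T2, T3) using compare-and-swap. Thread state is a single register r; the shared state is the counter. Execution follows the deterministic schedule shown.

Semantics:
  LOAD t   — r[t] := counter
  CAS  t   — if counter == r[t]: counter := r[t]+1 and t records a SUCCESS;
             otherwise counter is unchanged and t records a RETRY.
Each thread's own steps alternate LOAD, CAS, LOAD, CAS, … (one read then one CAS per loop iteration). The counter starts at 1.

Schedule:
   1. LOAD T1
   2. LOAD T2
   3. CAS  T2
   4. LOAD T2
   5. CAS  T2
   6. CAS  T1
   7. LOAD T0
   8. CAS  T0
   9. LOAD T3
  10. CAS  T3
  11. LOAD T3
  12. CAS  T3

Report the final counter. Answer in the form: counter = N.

counter = 6

#1 T1 reads 1
#2 T2 reads 1
#3 T2 CAS(1→2) writes; counter now 2
#4 T2 reads 2
#5 T2 CAS(2→3) writes; counter now 3
#6 T1 CAS(1→2) fails; counter now 3
#7 T0 reads 3
#8 T0 CAS(3→4) writes; counter now 4
#9 T3 reads 4
#10 T3 CAS(4→5) writes; counter now 5
#11 T3 reads 5
#12 T3 CAS(5→6) writes; counter now 6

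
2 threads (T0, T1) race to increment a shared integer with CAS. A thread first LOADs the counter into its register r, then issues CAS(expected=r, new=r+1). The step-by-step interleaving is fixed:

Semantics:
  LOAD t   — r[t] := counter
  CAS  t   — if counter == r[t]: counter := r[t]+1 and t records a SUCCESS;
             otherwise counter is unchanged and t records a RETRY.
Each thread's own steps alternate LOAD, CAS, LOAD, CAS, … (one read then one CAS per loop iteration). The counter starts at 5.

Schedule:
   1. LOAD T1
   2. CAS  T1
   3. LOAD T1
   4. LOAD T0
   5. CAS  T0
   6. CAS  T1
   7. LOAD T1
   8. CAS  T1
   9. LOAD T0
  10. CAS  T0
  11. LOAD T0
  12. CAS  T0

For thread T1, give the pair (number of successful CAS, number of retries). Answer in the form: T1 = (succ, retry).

T1 = (2, 1)

T1 LOAD — after: cnt=5, r=5 — load
T1 CAS — after: cnt=6, r=5 — ok
T1 LOAD — after: cnt=6, r=6 — load
T0 LOAD — after: cnt=6, r=6 — load
T0 CAS — after: cnt=7, r=6 — ok
T1 CAS — after: cnt=7, r=6 — retry
T1 LOAD — after: cnt=7, r=7 — load
T1 CAS — after: cnt=8, r=7 — ok
T0 LOAD — after: cnt=8, r=8 — load
T0 CAS — after: cnt=9, r=8 — ok
T0 LOAD — after: cnt=9, r=9 — load
T0 CAS — after: cnt=10, r=9 — ok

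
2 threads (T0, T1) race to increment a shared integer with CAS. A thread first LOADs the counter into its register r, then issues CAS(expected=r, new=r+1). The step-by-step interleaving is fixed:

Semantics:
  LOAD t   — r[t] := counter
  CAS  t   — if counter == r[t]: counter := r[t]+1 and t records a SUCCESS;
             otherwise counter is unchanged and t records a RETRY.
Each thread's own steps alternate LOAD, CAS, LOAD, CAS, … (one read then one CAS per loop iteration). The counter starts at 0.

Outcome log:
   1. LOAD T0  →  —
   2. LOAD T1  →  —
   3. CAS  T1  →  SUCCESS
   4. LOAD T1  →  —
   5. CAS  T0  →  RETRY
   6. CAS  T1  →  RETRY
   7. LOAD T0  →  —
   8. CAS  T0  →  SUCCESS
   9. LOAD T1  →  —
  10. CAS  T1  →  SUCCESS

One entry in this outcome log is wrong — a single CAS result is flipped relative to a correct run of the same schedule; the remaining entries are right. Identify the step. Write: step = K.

Re-executing:
[1] T0.load  rd  (counter 0, T0.r 0)
[2] T1.load  rd  (counter 0, T1.r 0)
[3] T1.cas  hit  (counter 1, T1.r 0)
[4] T1.load  rd  (counter 1, T1.r 1)
[5] T0.cas  miss  (counter 1, T0.r 0)
[6] T1.cas  hit  (counter 2, T1.r 1)
[7] T0.load  rd  (counter 2, T0.r 2)
[8] T0.cas  hit  (counter 3, T0.r 2)
[9] T1.load  rd  (counter 3, T1.r 3)
[10] T1.cas  hit  (counter 4, T1.r 3)
Mismatch at 6.

step = 6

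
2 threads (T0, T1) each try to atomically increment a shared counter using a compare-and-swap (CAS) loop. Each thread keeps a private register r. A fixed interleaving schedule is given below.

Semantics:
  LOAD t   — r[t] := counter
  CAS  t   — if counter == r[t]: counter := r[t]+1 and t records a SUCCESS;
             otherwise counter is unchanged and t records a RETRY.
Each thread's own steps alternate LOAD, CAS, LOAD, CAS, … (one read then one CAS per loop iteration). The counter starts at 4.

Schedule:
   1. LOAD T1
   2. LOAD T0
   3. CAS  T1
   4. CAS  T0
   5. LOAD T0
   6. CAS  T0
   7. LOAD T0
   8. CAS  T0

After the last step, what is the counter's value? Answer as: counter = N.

T1 LOAD — after: cnt=4, r=4 — load
T0 LOAD — after: cnt=4, r=4 — load
T1 CAS — after: cnt=5, r=4 — ok
T0 CAS — after: cnt=5, r=4 — retry
T0 LOAD — after: cnt=5, r=5 — load
T0 CAS — after: cnt=6, r=5 — ok
T0 LOAD — after: cnt=6, r=6 — load
T0 CAS — after: cnt=7, r=6 — ok

counter = 7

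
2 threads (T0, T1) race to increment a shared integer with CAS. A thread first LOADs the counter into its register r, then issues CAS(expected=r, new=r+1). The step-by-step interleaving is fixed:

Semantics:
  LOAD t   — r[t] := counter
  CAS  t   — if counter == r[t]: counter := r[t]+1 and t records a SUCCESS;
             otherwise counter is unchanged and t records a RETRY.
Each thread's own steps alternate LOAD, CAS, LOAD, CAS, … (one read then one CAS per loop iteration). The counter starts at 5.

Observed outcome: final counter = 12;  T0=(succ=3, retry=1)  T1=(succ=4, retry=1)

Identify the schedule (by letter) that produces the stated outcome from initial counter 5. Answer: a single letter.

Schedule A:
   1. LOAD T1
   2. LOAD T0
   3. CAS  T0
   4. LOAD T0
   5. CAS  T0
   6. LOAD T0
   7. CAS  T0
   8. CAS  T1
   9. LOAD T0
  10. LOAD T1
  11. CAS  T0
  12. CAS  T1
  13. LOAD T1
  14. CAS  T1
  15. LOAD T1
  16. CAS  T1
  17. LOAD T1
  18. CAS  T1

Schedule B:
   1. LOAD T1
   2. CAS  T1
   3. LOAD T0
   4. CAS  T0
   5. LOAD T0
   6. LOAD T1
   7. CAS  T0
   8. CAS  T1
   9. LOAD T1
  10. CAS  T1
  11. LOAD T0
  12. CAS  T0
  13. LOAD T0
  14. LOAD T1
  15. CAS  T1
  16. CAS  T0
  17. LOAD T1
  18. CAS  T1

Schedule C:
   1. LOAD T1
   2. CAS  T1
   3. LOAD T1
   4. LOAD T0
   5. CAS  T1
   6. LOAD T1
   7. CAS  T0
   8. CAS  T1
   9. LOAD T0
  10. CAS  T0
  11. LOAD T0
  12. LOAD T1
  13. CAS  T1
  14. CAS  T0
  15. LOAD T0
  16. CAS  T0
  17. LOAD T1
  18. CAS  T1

B

Simulating candidate B:
#1 T1 reads 5
#2 T1 CAS(5→6) writes; counter now 6
#3 T0 reads 6
#4 T0 CAS(6→7) writes; counter now 7
#5 T0 reads 7
#6 T1 reads 7
#7 T0 CAS(7→8) writes; counter now 8
#8 T1 CAS(7→8) fails; counter now 8
#9 T1 reads 8
#10 T1 CAS(8→9) writes; counter now 9
#11 T0 reads 9
#12 T0 CAS(9→10) writes; counter now 10
#13 T0 reads 10
#14 T1 reads 10
#15 T1 CAS(10→11) writes; counter now 11
#16 T0 CAS(10→11) fails; counter now 11
#17 T1 reads 11
#18 T1 CAS(11→12) writes; counter now 12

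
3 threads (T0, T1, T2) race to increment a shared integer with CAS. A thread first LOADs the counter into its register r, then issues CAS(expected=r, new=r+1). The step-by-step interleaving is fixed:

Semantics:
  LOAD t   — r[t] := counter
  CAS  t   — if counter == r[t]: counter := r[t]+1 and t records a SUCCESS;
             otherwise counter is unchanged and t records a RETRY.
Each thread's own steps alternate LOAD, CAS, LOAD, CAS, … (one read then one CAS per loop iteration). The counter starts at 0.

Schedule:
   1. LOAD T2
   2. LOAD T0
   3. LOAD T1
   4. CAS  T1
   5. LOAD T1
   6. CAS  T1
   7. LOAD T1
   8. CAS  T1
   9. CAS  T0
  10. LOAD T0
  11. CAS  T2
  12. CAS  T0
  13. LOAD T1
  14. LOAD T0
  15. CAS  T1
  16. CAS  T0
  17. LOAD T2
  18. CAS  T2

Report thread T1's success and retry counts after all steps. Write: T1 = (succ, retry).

   1) LOAD T2:  M=0  r_T2=0
   2) LOAD T0:  M=0  r_T0=0
   3) LOAD T1:  M=0  r_T1=0
   4) CAS  T1:  M=1  r_T1=0 ✓
   5) LOAD T1:  M=1  r_T1=1
   6) CAS  T1:  M=2  r_T1=1 ✓
   7) LOAD T1:  M=2  r_T1=2
   8) CAS  T1:  M=3  r_T1=2 ✓
   9) CAS  T0:  M=3  r_T0=0 ✗
  10) LOAD T0:  M=3  r_T0=3
  11) CAS  T2:  M=3  r_T2=0 ✗
  12) CAS  T0:  M=4  r_T0=3 ✓
  13) LOAD T1:  M=4  r_T1=4
  14) LOAD T0:  M=4  r_T0=4
  15) CAS  T1:  M=5  r_T1=4 ✓
  16) CAS  T0:  M=5  r_T0=4 ✗
  17) LOAD T2:  M=5  r_T2=5
  18) CAS  T2:  M=6  r_T2=5 ✓

T1 = (4, 0)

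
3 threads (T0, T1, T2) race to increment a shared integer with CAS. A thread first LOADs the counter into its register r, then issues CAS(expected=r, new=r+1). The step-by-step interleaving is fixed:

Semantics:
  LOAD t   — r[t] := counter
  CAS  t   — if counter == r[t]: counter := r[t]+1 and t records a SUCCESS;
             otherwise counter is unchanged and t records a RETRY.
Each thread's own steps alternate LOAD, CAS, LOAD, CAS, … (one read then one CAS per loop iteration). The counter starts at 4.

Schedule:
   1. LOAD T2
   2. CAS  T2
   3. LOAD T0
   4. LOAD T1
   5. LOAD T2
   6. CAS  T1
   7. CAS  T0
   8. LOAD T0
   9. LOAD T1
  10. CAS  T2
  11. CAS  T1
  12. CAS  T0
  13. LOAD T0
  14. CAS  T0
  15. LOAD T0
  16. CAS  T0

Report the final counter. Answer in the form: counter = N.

T2 LOAD — after: cnt=4, r=4 — load
T2 CAS — after: cnt=5, r=4 — ok
T0 LOAD — after: cnt=5, r=5 — load
T1 LOAD — after: cnt=5, r=5 — load
T2 LOAD — after: cnt=5, r=5 — load
T1 CAS — after: cnt=6, r=5 — ok
T0 CAS — after: cnt=6, r=5 — retry
T0 LOAD — after: cnt=6, r=6 — load
T1 LOAD — after: cnt=6, r=6 — load
T2 CAS — after: cnt=6, r=5 — retry
T1 CAS — after: cnt=7, r=6 — ok
T0 CAS — after: cnt=7, r=6 — retry
T0 LOAD — after: cnt=7, r=7 — load
T0 CAS — after: cnt=8, r=7 — ok
T0 LOAD — after: cnt=8, r=8 — load
T0 CAS — after: cnt=9, r=8 — ok

counter = 9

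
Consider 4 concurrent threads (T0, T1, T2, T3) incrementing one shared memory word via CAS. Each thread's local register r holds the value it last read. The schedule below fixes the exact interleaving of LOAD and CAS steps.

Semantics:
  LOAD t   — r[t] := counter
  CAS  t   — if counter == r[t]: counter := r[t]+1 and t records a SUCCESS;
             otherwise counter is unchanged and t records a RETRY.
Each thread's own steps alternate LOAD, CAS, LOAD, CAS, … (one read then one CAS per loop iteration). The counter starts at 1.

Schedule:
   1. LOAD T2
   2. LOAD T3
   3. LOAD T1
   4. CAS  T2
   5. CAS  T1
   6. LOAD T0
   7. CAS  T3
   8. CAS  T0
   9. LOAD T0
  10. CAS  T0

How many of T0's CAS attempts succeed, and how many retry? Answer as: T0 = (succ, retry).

T0 = (2, 0)

#1 T2 reads 1
#2 T3 reads 1
#3 T1 reads 1
#4 T2 CAS(1→2) writes; counter now 2
#5 T1 CAS(1→2) fails; counter now 2
#6 T0 reads 2
#7 T3 CAS(1→2) fails; counter now 2
#8 T0 CAS(2→3) writes; counter now 3
#9 T0 reads 3
#10 T0 CAS(3→4) writes; counter now 4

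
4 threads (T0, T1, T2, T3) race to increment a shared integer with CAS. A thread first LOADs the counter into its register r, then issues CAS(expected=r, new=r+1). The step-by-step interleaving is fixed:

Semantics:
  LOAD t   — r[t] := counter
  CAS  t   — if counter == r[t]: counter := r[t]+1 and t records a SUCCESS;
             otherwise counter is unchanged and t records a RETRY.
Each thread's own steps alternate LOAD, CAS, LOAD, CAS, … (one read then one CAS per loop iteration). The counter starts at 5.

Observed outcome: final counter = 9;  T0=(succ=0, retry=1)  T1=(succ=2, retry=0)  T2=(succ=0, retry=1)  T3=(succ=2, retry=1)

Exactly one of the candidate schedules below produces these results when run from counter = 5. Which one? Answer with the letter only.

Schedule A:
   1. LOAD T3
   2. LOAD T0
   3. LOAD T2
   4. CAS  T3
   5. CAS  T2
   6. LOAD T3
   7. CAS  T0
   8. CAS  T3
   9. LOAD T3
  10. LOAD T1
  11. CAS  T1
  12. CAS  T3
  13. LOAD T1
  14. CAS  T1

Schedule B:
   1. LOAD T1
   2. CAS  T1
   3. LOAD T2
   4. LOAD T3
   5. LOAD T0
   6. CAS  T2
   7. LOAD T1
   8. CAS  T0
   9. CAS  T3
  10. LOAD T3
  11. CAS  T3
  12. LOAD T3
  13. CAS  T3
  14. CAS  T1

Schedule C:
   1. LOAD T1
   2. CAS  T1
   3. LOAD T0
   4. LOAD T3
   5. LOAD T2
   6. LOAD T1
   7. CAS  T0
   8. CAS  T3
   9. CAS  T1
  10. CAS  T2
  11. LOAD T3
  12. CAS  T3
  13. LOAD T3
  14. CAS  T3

A

Run A:
#1 T3 reads 5
#2 T0 reads 5
#3 T2 reads 5
#4 T3 CAS(5→6) writes; counter now 6
#5 T2 CAS(5→6) fails; counter now 6
#6 T3 reads 6
#7 T0 CAS(5→6) fails; counter now 6
#8 T3 CAS(6→7) writes; counter now 7
#9 T3 reads 7
#10 T1 reads 7
#11 T1 CAS(7→8) writes; counter now 8
#12 T3 CAS(7→8) fails; counter now 8
#13 T1 reads 8
#14 T1 CAS(8→9) writes; counter now 9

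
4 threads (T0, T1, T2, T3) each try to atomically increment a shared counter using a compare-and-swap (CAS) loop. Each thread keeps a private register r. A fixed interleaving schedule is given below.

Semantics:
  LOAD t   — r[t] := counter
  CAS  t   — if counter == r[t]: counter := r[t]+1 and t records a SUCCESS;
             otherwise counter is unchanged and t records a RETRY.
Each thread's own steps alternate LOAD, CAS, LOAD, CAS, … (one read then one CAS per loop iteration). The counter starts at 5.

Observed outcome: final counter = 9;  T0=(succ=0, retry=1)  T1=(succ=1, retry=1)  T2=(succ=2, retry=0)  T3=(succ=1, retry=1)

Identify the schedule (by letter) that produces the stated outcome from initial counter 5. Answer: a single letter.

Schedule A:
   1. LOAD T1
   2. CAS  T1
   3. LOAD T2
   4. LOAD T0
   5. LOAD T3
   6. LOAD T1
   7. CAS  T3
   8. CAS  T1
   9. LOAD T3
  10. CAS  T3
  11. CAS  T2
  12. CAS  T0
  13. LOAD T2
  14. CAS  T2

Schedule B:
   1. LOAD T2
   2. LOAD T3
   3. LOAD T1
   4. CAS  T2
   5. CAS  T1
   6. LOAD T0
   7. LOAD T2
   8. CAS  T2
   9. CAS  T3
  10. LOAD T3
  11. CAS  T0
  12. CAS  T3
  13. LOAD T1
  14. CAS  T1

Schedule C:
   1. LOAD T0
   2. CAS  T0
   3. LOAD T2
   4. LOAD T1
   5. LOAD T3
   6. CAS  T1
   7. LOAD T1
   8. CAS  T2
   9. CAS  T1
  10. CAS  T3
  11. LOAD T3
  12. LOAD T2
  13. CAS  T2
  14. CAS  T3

B

Tracing schedule B:
[1] T2.load  rd  (counter 5, T2.r 5)
[2] T3.load  rd  (counter 5, T3.r 5)
[3] T1.load  rd  (counter 5, T1.r 5)
[4] T2.cas  hit  (counter 6, T2.r 5)
[5] T1.cas  miss  (counter 6, T1.r 5)
[6] T0.load  rd  (counter 6, T0.r 6)
[7] T2.load  rd  (counter 6, T2.r 6)
[8] T2.cas  hit  (counter 7, T2.r 6)
[9] T3.cas  miss  (counter 7, T3.r 5)
[10] T3.load  rd  (counter 7, T3.r 7)
[11] T0.cas  miss  (counter 7, T0.r 6)
[12] T3.cas  hit  (counter 8, T3.r 7)
[13] T1.load  rd  (counter 8, T1.r 8)
[14] T1.cas  hit  (counter 9, T1.r 8)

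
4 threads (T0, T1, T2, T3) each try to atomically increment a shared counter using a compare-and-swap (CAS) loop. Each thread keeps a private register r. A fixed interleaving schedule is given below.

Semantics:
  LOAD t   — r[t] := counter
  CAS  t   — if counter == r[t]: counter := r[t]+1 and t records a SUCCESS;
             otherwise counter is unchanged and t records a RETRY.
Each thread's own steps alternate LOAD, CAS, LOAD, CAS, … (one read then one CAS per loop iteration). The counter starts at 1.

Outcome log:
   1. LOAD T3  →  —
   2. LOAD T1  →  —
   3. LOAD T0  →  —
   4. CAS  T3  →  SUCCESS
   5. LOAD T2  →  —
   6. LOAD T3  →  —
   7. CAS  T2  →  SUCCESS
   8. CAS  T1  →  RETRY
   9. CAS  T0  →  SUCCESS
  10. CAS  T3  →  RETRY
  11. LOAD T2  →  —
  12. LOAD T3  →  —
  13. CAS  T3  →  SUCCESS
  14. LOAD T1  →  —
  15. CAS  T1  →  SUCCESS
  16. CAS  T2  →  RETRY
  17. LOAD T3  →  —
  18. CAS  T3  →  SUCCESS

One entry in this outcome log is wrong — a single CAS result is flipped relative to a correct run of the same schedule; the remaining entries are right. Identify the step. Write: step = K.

Reference trace:
#1 T3 reads 1
#2 T1 reads 1
#3 T0 reads 1
#4 T3 CAS(1→2) writes; counter now 2
#5 T2 reads 2
#6 T3 reads 2
#7 T2 CAS(2→3) writes; counter now 3
#8 T1 CAS(1→2) fails; counter now 3
#9 T0 CAS(1→2) fails; counter now 3
#10 T3 CAS(2→3) fails; counter now 3
#11 T2 reads 3
#12 T3 reads 3
#13 T3 CAS(3→4) writes; counter now 4
#14 T1 reads 4
#15 T1 CAS(4→5) writes; counter now 5
#16 T2 CAS(3→4) fails; counter now 5
#17 T3 reads 5
#18 T3 CAS(5→6) writes; counter now 6
Mismatch at 9.

step = 9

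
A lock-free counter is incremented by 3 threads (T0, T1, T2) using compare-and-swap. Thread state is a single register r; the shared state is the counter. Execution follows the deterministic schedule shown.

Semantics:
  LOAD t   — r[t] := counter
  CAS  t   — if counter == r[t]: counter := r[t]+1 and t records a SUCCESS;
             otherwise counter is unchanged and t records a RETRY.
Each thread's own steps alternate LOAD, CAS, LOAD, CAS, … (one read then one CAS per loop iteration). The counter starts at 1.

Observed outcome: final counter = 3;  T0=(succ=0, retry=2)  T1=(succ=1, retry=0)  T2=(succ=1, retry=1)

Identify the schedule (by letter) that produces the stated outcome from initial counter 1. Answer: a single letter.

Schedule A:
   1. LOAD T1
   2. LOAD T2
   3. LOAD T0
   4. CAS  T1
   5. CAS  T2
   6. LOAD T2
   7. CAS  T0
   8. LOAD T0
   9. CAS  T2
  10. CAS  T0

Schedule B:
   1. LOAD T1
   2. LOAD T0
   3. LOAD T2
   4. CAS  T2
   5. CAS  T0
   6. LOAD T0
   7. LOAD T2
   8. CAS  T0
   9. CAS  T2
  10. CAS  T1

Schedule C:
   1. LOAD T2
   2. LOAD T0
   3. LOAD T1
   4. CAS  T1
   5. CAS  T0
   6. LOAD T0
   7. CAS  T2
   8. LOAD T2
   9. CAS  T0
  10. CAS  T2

A

Simulating candidate A:
T1 LOAD — after: cnt=1, r=1 — load
T2 LOAD — after: cnt=1, r=1 — load
T0 LOAD — after: cnt=1, r=1 — load
T1 CAS — after: cnt=2, r=1 — ok
T2 CAS — after: cnt=2, r=1 — retry
T2 LOAD — after: cnt=2, r=2 — load
T0 CAS — after: cnt=2, r=1 — retry
T0 LOAD — after: cnt=2, r=2 — load
T2 CAS — after: cnt=3, r=2 — ok
T0 CAS — after: cnt=3, r=2 — retry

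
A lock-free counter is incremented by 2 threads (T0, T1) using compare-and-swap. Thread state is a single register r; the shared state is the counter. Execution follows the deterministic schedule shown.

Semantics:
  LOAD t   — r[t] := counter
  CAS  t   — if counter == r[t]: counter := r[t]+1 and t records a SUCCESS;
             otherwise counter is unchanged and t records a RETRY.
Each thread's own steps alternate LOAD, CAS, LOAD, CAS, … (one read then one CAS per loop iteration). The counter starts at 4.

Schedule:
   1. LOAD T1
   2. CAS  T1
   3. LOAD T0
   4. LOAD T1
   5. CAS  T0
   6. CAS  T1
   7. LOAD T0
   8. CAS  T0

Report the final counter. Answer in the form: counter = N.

counter = 7

[1] T1.load  rd  (counter 4, T1.r 4)
[2] T1.cas  hit  (counter 5, T1.r 4)
[3] T0.load  rd  (counter 5, T0.r 5)
[4] T1.load  rd  (counter 5, T1.r 5)
[5] T0.cas  hit  (counter 6, T0.r 5)
[6] T1.cas  miss  (counter 6, T1.r 5)
[7] T0.load  rd  (counter 6, T0.r 6)
[8] T0.cas  hit  (counter 7, T0.r 6)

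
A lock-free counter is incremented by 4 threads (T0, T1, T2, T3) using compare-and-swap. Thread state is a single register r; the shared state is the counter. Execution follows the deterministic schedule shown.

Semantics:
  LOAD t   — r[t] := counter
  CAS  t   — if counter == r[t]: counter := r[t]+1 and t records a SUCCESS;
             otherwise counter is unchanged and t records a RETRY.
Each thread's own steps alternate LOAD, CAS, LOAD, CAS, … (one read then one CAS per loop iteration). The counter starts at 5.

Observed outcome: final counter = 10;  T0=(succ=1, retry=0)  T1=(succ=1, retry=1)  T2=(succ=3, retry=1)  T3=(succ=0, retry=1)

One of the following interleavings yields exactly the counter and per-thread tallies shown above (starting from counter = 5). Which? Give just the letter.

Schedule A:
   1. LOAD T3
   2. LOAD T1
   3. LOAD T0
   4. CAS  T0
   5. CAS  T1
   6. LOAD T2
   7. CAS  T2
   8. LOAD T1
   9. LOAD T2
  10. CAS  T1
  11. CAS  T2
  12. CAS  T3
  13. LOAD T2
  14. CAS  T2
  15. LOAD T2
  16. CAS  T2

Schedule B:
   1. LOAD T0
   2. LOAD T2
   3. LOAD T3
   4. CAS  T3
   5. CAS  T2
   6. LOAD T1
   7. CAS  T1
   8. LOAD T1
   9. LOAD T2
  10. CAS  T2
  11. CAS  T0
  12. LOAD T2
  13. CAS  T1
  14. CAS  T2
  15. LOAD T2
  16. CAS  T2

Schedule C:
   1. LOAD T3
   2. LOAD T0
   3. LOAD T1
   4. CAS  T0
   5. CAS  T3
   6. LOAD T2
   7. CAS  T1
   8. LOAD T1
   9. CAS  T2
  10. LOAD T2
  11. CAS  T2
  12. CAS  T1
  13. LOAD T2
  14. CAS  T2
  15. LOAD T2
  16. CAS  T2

A

Run A:
   1) LOAD T3:  M=5  r_T3=5
   2) LOAD T1:  M=5  r_T1=5
   3) LOAD T0:  M=5  r_T0=5
   4) CAS  T0:  M=6  r_T0=5 ✓
   5) CAS  T1:  M=6  r_T1=5 ✗
   6) LOAD T2:  M=6  r_T2=6
   7) CAS  T2:  M=7  r_T2=6 ✓
   8) LOAD T1:  M=7  r_T1=7
   9) LOAD T2:  M=7  r_T2=7
  10) CAS  T1:  M=8  r_T1=7 ✓
  11) CAS  T2:  M=8  r_T2=7 ✗
  12) CAS  T3:  M=8  r_T3=5 ✗
  13) LOAD T2:  M=8  r_T2=8
  14) CAS  T2:  M=9  r_T2=8 ✓
  15) LOAD T2:  M=9  r_T2=9
  16) CAS  T2:  M=10  r_T2=9 ✓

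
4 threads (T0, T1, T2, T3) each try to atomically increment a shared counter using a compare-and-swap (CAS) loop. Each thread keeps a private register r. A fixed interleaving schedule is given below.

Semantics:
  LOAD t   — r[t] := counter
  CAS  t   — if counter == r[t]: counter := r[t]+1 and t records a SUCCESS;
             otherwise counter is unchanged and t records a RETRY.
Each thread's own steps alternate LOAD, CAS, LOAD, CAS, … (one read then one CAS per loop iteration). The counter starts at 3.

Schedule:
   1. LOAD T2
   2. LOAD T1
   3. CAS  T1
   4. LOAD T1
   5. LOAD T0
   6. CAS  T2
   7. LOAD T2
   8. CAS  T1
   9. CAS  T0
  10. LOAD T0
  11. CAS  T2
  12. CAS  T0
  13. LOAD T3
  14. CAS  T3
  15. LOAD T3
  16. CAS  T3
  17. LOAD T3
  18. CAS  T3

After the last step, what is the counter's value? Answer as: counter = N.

T2 LOAD — after: cnt=3, r=3 — load
T1 LOAD — after: cnt=3, r=3 — load
T1 CAS — after: cnt=4, r=3 — ok
T1 LOAD — after: cnt=4, r=4 — load
T0 LOAD — after: cnt=4, r=4 — load
T2 CAS — after: cnt=4, r=3 — retry
T2 LOAD — after: cnt=4, r=4 — load
T1 CAS — after: cnt=5, r=4 — ok
T0 CAS — after: cnt=5, r=4 — retry
T0 LOAD — after: cnt=5, r=5 — load
T2 CAS — after: cnt=5, r=4 — retry
T0 CAS — after: cnt=6, r=5 — ok
T3 LOAD — after: cnt=6, r=6 — load
T3 CAS — after: cnt=7, r=6 — ok
T3 LOAD — after: cnt=7, r=7 — load
T3 CAS — after: cnt=8, r=7 — ok
T3 LOAD — after: cnt=8, r=8 — load
T3 CAS — after: cnt=9, r=8 — ok

counter = 9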